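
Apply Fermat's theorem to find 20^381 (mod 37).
By Fermat: 20^{36} ≡ 1 (mod 37). 381 ≡ 21 (mod 36). So 20^{381} ≡ 20^{21} ≡ 29 (mod 37)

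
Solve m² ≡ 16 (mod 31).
The square roots of 16 mod 31 are 4 and 27. Verify: 4² = 16 ≡ 16 (mod 31)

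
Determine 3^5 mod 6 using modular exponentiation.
5 = 4 + 1 (binary 101). Repeated squaring mod 6: 3^1 ≡ 3; 3^2 ≡ 3² = 9 ≡ 3; 3^4 ≡ 3² = 9 ≡ 3. Multiply: 3^5 = 3^4 × 3^1 ≡ 3 × 3 (mod 6): 3 × 3 = 9 ≡ 3. So 3^5 ≡ 3 (mod 6).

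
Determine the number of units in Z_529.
506

Prime factorization: 529 = 23^2
Using the formula φ(n) = n × Π(1 - 1/p) for each prime factor p:
φ(529) = 529 × (1 - 1/23)
φ(529) = 506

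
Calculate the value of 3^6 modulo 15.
6 = 4 + 2 (binary 110). Repeated squaring mod 15: 3^1 ≡ 3; 3^2 ≡ 3² = 9 ≡ 9; 3^4 ≡ 9² = 81 ≡ 6. Multiply: 3^6 = 3^4 × 3^2 ≡ 6 × 9 (mod 15): 6 × 9 = 54 ≡ 9. So 3^6 ≡ 9 (mod 15).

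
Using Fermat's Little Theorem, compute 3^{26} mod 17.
8

By Fermat's Little Theorem, a^(p-1) ≡ 1 (mod p) for prime p and gcd(a, p) = 1
Here p = 17, so 3^16 ≡ 1 (mod 17)
We can reduce the exponent: 26 mod 16 = 10
So 3^26 ≡ 3^10 (mod 17)
Computing: 3^10 mod 17 = 8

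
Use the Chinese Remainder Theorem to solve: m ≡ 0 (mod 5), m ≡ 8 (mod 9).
M = 5 × 9 = 45. M₁ = 9, y₁ ≡ 4 (mod 5). M₂ = 5, y₂ ≡ 2 (mod 9). m = 0×9×4 + 8×5×2 ≡ 35 (mod 45)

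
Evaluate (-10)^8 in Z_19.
(-10) ≡ 9 (mod 19). 8 = 8 (binary 1000). Repeated squaring mod 19: 9^1 ≡ 9; 9^2 ≡ 9² = 81 ≡ 5; 9^4 ≡ 5² = 25 ≡ 6; 9^8 ≡ 6² = 36 ≡ 17. So (-10)^8 ≡ 17 (mod 19).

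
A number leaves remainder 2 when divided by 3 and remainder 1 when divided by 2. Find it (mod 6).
M = 3 × 2 = 6. M₁ = 2, y₁ ≡ 2 (mod 3). M₂ = 3, y₂ ≡ 1 (mod 2). m = 2×2×2 + 1×3×1 ≡ 5 (mod 6)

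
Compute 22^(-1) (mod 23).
22^(-1) ≡ 22 (mod 23). Verification: 22 × 22 = 484 ≡ 1 (mod 23)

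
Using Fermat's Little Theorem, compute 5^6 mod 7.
By Fermat's Little Theorem, 5^{6} ≡ 1 (mod 7) since 7 is prime and gcd(5, 7) = 1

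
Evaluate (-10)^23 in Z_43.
Using repeated squaring. (-10) ≡ 33 (mod 43). 23 = 16 + 4 + 2 + 1 (binary 10111). Repeated squaring mod 43: 33^1 ≡ 33; 33^2 ≡ 33² = 1089 ≡ 14; 33^4 ≡ 14² = 196 ≡ 24; 33^8 ≡ 24² = 576 ≡ 17; 33^16 ≡ 17² = 289 ≡ 31. Multiply: (-10)^23 ≡ 33^16 × 33^4 × 33^2 × 33^1 ≡ 31 × 24 × 14 × 33 (mod 43): 31 × 24 = 744 ≡ 13; 13 × 14 = 182 ≡ 10; 10 × 33 = 330 ≡ 29. So (-10)^23 ≡ 29 (mod 43).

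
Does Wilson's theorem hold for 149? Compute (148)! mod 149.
(148)! mod 149 = 148. Since this equals -1 (mod 149), Wilson confirms 149 is prime.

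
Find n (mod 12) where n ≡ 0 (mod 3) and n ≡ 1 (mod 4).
M = 3 × 4 = 12. M₁ = 4, y₁ ≡ 1 (mod 3). M₂ = 3, y₂ ≡ 3 (mod 4). n = 0×4×1 + 1×3×3 ≡ 9 (mod 12)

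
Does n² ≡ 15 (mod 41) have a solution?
By Euler's criterion: 15^{20} ≡ 40 (mod 41). Since this equals -1 (≡ 40), 15 is not a QR.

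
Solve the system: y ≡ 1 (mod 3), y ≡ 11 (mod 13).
M = 3 × 13 = 39. M₁ = 13, y₁ ≡ 1 (mod 3). M₂ = 3, y₂ ≡ 9 (mod 13). y = 1×13×1 + 11×3×9 ≡ 37 (mod 39)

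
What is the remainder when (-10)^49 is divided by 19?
Using Fermat: (-10)^{18} ≡ 1 (mod 19). 49 ≡ 13 (mod 18). So (-10)^{49} ≡ (-10)^{13} ≡ 6 (mod 19)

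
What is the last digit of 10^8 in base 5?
10 ≡ 0 (mod 5). 8 = 8 (binary 1000). Repeated squaring mod 5: 0^1 ≡ 0; 0^2 ≡ 0² = 0 ≡ 0; 0^4 ≡ 0² = 0 ≡ 0; 0^8 ≡ 0² = 0 ≡ 0. So 10^8 ≡ 0 (mod 5).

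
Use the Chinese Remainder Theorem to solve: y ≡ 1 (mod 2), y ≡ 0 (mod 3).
M = 2 × 3 = 6. M₁ = 3, y₁ ≡ 1 (mod 2). M₂ = 2, y₂ ≡ 2 (mod 3). y = 1×3×1 + 0×2×2 ≡ 3 (mod 6)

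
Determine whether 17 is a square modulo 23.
By Euler's criterion: 17^{11} ≡ 22 (mod 23). Since this equals -1 (≡ 22), 17 is not a QR.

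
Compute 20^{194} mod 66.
16

Using successive squaring:
Binary expansion of 194: 11000010
Powers of 20 mod 66 (each is the square of the previous):
  20^1 ≡ 20 (mod 66)
  20^2 ≡ 20² = 400 ≡ 4 (mod 66)
  20^4 ≡ 4² = 16 ≡ 16 (mod 66)
  20^8 ≡ 16² = 256 ≡ 58 (mod 66)
  20^16 ≡ 58² = 3364 ≡ 64 (mod 66)
  20^32 ≡ 64² = 4096 ≡ 4 (mod 66)
  20^64 ≡ 4² = 16 ≡ 16 (mod 66)
  20^128 ≡ 16² = 256 ≡ 58 (mod 66)
194 = 128 + 64 + 2, so 20^194 = 20^128 × 20^64 × 20^2 ≡ 58 × 16 × 4 (mod 66)
Multiplying step by step:
  58 × 16 = 928 ≡ 4 (mod 66)
  4 × 4 = 16 ≡ 16 (mod 66)
Result: 20^194 ≡ 16 (mod 66)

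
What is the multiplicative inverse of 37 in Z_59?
37^(-1) ≡ 8 (mod 59). Verification: 37 × 8 = 296 ≡ 1 (mod 59)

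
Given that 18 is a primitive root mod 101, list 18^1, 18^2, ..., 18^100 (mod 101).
g^1, g^2, ..., g^{100} mod 101: {18, 21, 75, 37, 60, 70, 48, 56, 99, 65, 59, 52, 27, 82, 62, 5, 90, 4, 72, 84, 98, 47, 38, 78, 91, 22, 93, 58, 34, 6, 7, 25, 46, 20, 57, 16, 86, 33, 89, 87, 51, 9, 61, 88, 69, 30, 35, 24, 28, 100, 83, 80, 26, 64, 41, 31, 53, 45, 2, 36, 42, 49, 74, 19, 39, 96, 11, 97, 29, 17, 3, 54, 63, 23, 10, 79, 8, 43, 67, 95, 94, 76, 55, 81, 44, 85, 15, 68, 12, 14, 50, 92, 40, 13, 32, 71, 66, 77, 73, 1}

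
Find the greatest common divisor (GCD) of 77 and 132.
11

Using the Euclidean algorithm:
77 = 0 × 132 + 77
132 = 1 × 77 + 55
77 = 1 × 55 + 22
55 = 2 × 22 + 11
22 = 2 × 11 + 0

GCD(77, 132) = 11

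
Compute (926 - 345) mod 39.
35

(926 - 345) = 581
581 mod 39 = 35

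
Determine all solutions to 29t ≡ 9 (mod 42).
9

Since gcd(29, 42) = 1 divides 9, a solution exists.
Multiply both sides by the inverse of 29 mod 42:
  29^(-1) mod 42 = 29
  x ≡ 29 × 9 ≡ 261 ≡ 9 (mod 42)
Verification: 29 × 9 = 261 = 6 × 42 + 9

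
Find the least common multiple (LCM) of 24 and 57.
456

First find GCD(24, 57) using the Euclidean algorithm:
24 = 0 × 57 + 24
57 = 2 × 24 + 9
24 = 2 × 9 + 6
9 = 1 × 6 + 3
6 = 2 × 3 + 0
GCD(24, 57) = 3

LCM formula: LCM(a, b) = (a × b) / GCD(a, b)
LCM(24, 57) = (24 × 57) / 3
LCM(24, 57) = 1368 / 3
LCM(24, 57) = 456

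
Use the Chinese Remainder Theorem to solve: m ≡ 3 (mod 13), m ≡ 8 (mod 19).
M = 13 × 19 = 247. M₁ = 19, y₁ ≡ 11 (mod 13). M₂ = 13, y₂ ≡ 3 (mod 19). m = 3×19×11 + 8×13×3 ≡ 198 (mod 247)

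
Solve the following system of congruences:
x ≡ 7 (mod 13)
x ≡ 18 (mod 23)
202

Using the Chinese Remainder Theorem:
M = product of moduli = 299
For equation 1: M_1 = 23, 23 ≡ 10 (mod 13), inverse of 23 mod 13 is 4 (check: 10 × 4 = 40 ≡ 1 (mod 13))
For equation 2: M_2 = 13, 13 ≡ 13 (mod 23), inverse of 13 mod 23 is 16 (check: 13 × 16 = 208 ≡ 1 (mod 23))
Combine: x ≡ Σ r_i×M_i×(M_i⁻¹ mod m_i) = 7×23×4 + 18×13×16 = 644 + 3744 = 4388
4388 mod 299 = 202
x ≡ 202 (mod 299)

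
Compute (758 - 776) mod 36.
18

(758 - 776) = -18
-18 mod 36 = 18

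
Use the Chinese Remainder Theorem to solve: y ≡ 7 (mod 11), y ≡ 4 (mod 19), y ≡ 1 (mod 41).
821

Using the Chinese Remainder Theorem:
M = product of moduli = 8569
For equation 1: M_1 = 779, 779 ≡ 9 (mod 11), inverse of 779 mod 11 is 5 (check: 9 × 5 = 45 ≡ 1 (mod 11))
For equation 2: M_2 = 451, 451 ≡ 14 (mod 19), inverse of 451 mod 19 is 15 (check: 14 × 15 = 210 ≡ 1 (mod 19))
For equation 3: M_3 = 209, 209 ≡ 4 (mod 41), inverse of 209 mod 41 is 31 (check: 4 × 31 = 124 ≡ 1 (mod 41))
Combine: y ≡ Σ r_i×M_i×(M_i⁻¹ mod m_i) = 7×779×5 + 4×451×15 + 1×209×31 = 27265 + 27060 + 6479 = 60804
60804 mod 8569 = 821
y ≡ 821 (mod 8569)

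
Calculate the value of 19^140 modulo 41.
Using Fermat: 19^{40} ≡ 1 (mod 41). 140 ≡ 20 (mod 40). So 19^{140} ≡ 19^{20} ≡ 40 (mod 41)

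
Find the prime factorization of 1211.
7 × 173

Divide by primes starting from smallest:
1211 ÷ 7 = 173
173 ÷ 173 = 1

1211 = 7 × 173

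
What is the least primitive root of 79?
3

A primitive root g modulo p has order p-1 = 78
Prime divisors of 78: [2, 3, 13]
g is a primitive root iff g^(78/q) ≢ 1 (mod 79) for each prime divisor q
Testing small values:
  g = 2: 2^39 ≡ 1, 2^26 ≡ 23, 2^6 ≡ 64 (mod 79) → 2^39 ≡ 1, not primitive root
  g = 3: 3^39 ≡ 78, 3^26 ≡ 23, 3^6 ≡ 18 (mod 79) → none is 1, primitive root!
The smallest primitive root is 3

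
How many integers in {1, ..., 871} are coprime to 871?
792

Prime factorization: 871 = 13 × 67
Using the formula φ(n) = n × Π(1 - 1/p) for each prime factor p:
φ(871) = 871 × (1 - 1/13) × (1 - 1/67)
φ(871) = 792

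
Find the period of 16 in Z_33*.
Powers of 16 mod 33: 16^1≡16, 16^2≡25, 16^3≡4, 16^4≡31, 16^5≡1. Order = 5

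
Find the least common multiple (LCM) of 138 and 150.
3450

First find GCD(138, 150) using the Euclidean algorithm:
138 = 0 × 150 + 138
150 = 1 × 138 + 12
138 = 11 × 12 + 6
12 = 2 × 6 + 0
GCD(138, 150) = 6

LCM formula: LCM(a, b) = (a × b) / GCD(a, b)
LCM(138, 150) = (138 × 150) / 6
LCM(138, 150) = 20700 / 6
LCM(138, 150) = 3450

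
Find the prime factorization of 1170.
2 × 3^2 × 5 × 13

Divide by primes starting from smallest:
1170 ÷ 2 = 585
585 ÷ 3 = 195
195 ÷ 3 = 65
65 ÷ 5 = 13
13 ÷ 13 = 1

1170 = 2 × 3^2 × 5 × 13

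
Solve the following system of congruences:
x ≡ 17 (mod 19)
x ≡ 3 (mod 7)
17

Using the Chinese Remainder Theorem:
M = product of moduli = 133
For equation 1: M_1 = 7, 7 ≡ 7 (mod 19), inverse of 7 mod 19 is 11 (check: 7 × 11 = 77 ≡ 1 (mod 19))
For equation 2: M_2 = 19, 19 ≡ 5 (mod 7), inverse of 19 mod 7 is 3 (check: 5 × 3 = 15 ≡ 1 (mod 7))
Combine: x ≡ Σ r_i×M_i×(M_i⁻¹ mod m_i) = 17×7×11 + 3×19×3 = 1309 + 171 = 1480
1480 mod 133 = 17
x ≡ 17 (mod 133)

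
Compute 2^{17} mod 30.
2

Using successive squaring:
Binary expansion of 17: 10001
Powers of 2 mod 30 (each is the square of the previous):
  2^1 ≡ 2 (mod 30)
  2^2 ≡ 2² = 4 ≡ 4 (mod 30)
  2^4 ≡ 4² = 16 ≡ 16 (mod 30)
  2^8 ≡ 16² = 256 ≡ 16 (mod 30)
  2^16 ≡ 16² = 256 ≡ 16 (mod 30)
17 = 16 + 1, so 2^17 = 2^16 × 2^1 ≡ 16 × 2 (mod 30)
Multiplying step by step:
  16 × 2 = 32 ≡ 2 (mod 30)
Result: 2^17 ≡ 2 (mod 30)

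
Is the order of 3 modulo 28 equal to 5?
No, the actual order is 6, not 5.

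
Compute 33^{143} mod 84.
45

Using successive squaring:
Binary expansion of 143: 10001111
Powers of 33 mod 84 (each is the square of the previous):
  33^1 ≡ 33 (mod 84)
  33^2 ≡ 33² = 1089 ≡ 81 (mod 84)
  33^4 ≡ 81² = 6561 ≡ 9 (mod 84)
  33^8 ≡ 9² = 81 ≡ 81 (mod 84)
  33^16 ≡ 81² = 6561 ≡ 9 (mod 84)
  33^32 ≡ 9² = 81 ≡ 81 (mod 84)
  33^64 ≡ 81² = 6561 ≡ 9 (mod 84)
  33^128 ≡ 9² = 81 ≡ 81 (mod 84)
143 = 128 + 8 + 4 + 2 + 1, so 33^143 = 33^128 × 33^8 × 33^4 × 33^2 × 33^1 ≡ 81 × 81 × 9 × 81 × 33 (mod 84)
Multiplying step by step:
  81 × 81 = 6561 ≡ 9 (mod 84)
  9 × 9 = 81 ≡ 81 (mod 84)
  81 × 81 = 6561 ≡ 9 (mod 84)
  9 × 33 = 297 ≡ 45 (mod 84)
Result: 33^143 ≡ 45 (mod 84)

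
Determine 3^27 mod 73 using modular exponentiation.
Using repeated squaring. 27 = 16 + 8 + 2 + 1 (binary 11011). Repeated squaring mod 73: 3^1 ≡ 3; 3^2 ≡ 3² = 9 ≡ 9; 3^4 ≡ 9² = 81 ≡ 8; 3^8 ≡ 8² = 64 ≡ 64; 3^16 ≡ 64² = 4096 ≡ 8. Multiply: 3^27 = 3^16 × 3^8 × 3^2 × 3^1 ≡ 8 × 64 × 9 × 3 (mod 73): 8 × 64 = 512 ≡ 1; 1 × 9 = 9 ≡ 9; 9 × 3 = 27 ≡ 27. So 3^27 ≡ 27 (mod 73).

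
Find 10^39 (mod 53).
Using repeated squaring. 39 = 32 + 4 + 2 + 1 (binary 100111). Repeated squaring mod 53: 10^1 ≡ 10; 10^2 ≡ 10² = 100 ≡ 47; 10^4 ≡ 47² = 2209 ≡ 36; 10^8 ≡ 36² = 1296 ≡ 24; 10^16 ≡ 24² = 576 ≡ 46; 10^32 ≡ 46² = 2116 ≡ 49. Multiply: 10^39 = 10^32 × 10^4 × 10^2 × 10^1 ≡ 49 × 36 × 47 × 10 (mod 53): 49 × 36 = 1764 ≡ 15; 15 × 47 = 705 ≡ 16; 16 × 10 = 160 ≡ 1. So 10^39 ≡ 1 (mod 53).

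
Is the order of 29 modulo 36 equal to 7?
No, the actual order is 6, not 7.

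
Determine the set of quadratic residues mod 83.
QRs mod 83: {1, 3, 4, 7, 9, 10, 11, 12, 16, 17, 21, 23, 25, 26, 27, 28, 29, 30, 31, 33, 36, 37, 38, 40, 41, 44, 48, 49, 51, 59, 61, 63, 64, 65, 68, 69, 70, 75, 77, 78, 81}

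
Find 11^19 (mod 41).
Using repeated squaring. 19 = 16 + 2 + 1 (binary 10011). Repeated squaring mod 41: 11^1 ≡ 11; 11^2 ≡ 11² = 121 ≡ 39; 11^4 ≡ 39² = 1521 ≡ 4; 11^8 ≡ 4² = 16 ≡ 16; 11^16 ≡ 16² = 256 ≡ 10. Multiply: 11^19 = 11^16 × 11^2 × 11^1 ≡ 10 × 39 × 11 (mod 41): 10 × 39 = 390 ≡ 21; 21 × 11 = 231 ≡ 26. So 11^19 ≡ 26 (mod 41).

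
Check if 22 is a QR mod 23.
By Euler's criterion: 22^{11} ≡ 22 (mod 23). Since this equals -1 (≡ 22), 22 is not a QR.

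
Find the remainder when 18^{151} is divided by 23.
By Fermat: 18^{22} ≡ 1 (mod 23). 151 = 6×22 + 19. So 18^{151} ≡ 18^{19} ≡ 16 (mod 23)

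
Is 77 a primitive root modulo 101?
No

To verify, check if 77^(100/q) ≢ 1 (mod 101) for each prime divisor q of 100
Divisors of 100 = 100: [1, 2, 4, 5, 10, 20, 25, 50, 100]
  77^(100/2) = 77^50 ≡ 1 (mod 101)
  77^(100/5) = 77^20 ≡ 36 (mod 101)
Conclusion: 77 is not a primitive root modulo 101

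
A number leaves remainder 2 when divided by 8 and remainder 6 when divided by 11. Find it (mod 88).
M = 8 × 11 = 88. M₁ = 11, y₁ ≡ 3 (mod 8). M₂ = 8, y₂ ≡ 7 (mod 11). z = 2×11×3 + 6×8×7 ≡ 50 (mod 88)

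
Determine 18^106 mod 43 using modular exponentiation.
Using Fermat: 18^{42} ≡ 1 (mod 43). 106 ≡ 22 (mod 42). So 18^{106} ≡ 18^{22} ≡ 25 (mod 43)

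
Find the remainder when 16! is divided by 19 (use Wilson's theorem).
(18)! = (16)! × (17) × (18) ≡ -1 (mod 19). So (16)! ≡ -1 × [(18)(17)]^(-1) ≡ 9 (mod 19)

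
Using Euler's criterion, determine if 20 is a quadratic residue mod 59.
By Euler's criterion: 20^{29} ≡ 1 (mod 59). Since this equals 1, 20 is a QR.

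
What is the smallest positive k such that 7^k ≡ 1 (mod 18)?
Powers of 7 mod 18: 7^1≡7, 7^2≡13, 7^3≡1. Order = 3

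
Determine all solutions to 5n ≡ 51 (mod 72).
39

Since gcd(5, 72) = 1 divides 51, a solution exists.
Multiply both sides by the inverse of 5 mod 72:
  5^(-1) mod 72 = 29
  x ≡ 29 × 51 ≡ 1479 ≡ 39 (mod 72)
Verification: 5 × 39 = 195 = 2 × 72 + 51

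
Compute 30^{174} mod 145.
30

Using successive squaring:
Binary expansion of 174: 10101110
Powers of 30 mod 145 (each is the square of the previous):
  30^1 ≡ 30 (mod 145)
  30^2 ≡ 30² = 900 ≡ 30 (mod 145)
  30^4 ≡ 30² = 900 ≡ 30 (mod 145)
  30^8 ≡ 30² = 900 ≡ 30 (mod 145)
  30^16 ≡ 30² = 900 ≡ 30 (mod 145)
  30^32 ≡ 30² = 900 ≡ 30 (mod 145)
  30^64 ≡ 30² = 900 ≡ 30 (mod 145)
  30^128 ≡ 30² = 900 ≡ 30 (mod 145)
174 = 128 + 32 + 8 + 4 + 2, so 30^174 = 30^128 × 30^32 × 30^8 × 30^4 × 30^2 ≡ 30 × 30 × 30 × 30 × 30 (mod 145)
Multiplying step by step:
  30 × 30 = 900 ≡ 30 (mod 145)
  30 × 30 = 900 ≡ 30 (mod 145)
  30 × 30 = 900 ≡ 30 (mod 145)
  30 × 30 = 900 ≡ 30 (mod 145)
Result: 30^174 ≡ 30 (mod 145)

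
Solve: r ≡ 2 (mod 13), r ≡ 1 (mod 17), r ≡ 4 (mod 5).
M = 13 × 17 × 5 = 1105. M₁ = 85, y₁ ≡ 2 (mod 13). M₂ = 65, y₂ ≡ 11 (mod 17). M₃ = 221, y₃ ≡ 1 (mod 5). r = 2×85×2 + 1×65×11 + 4×221×1 ≡ 834 (mod 1105)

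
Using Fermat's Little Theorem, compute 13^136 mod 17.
By Fermat: 13^{16} ≡ 1 (mod 17). 136 = 8×16 + 8. So 13^{136} ≡ 13^{8} ≡ 1 (mod 17)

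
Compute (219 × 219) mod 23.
6

(219 × 219) = 47961
47961 mod 23 = 6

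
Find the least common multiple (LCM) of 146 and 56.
4088

First find GCD(146, 56) using the Euclidean algorithm:
146 = 2 × 56 + 34
56 = 1 × 34 + 22
34 = 1 × 22 + 12
22 = 1 × 12 + 10
12 = 1 × 10 + 2
10 = 5 × 2 + 0
GCD(146, 56) = 2

LCM formula: LCM(a, b) = (a × b) / GCD(a, b)
LCM(146, 56) = (146 × 56) / 2
LCM(146, 56) = 8176 / 2
LCM(146, 56) = 4088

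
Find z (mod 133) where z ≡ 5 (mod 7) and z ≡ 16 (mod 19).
M = 7 × 19 = 133. M₁ = 19, y₁ ≡ 3 (mod 7). M₂ = 7, y₂ ≡ 11 (mod 19). z = 5×19×3 + 16×7×11 ≡ 54 (mod 133)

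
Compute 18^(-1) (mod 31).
18^(-1) ≡ 19 (mod 31). Verification: 18 × 19 = 342 ≡ 1 (mod 31)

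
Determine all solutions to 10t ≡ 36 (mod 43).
38

Since gcd(10, 43) = 1 divides 36, a solution exists.
Multiply both sides by the inverse of 10 mod 43:
  10^(-1) mod 43 = 13
  x ≡ 13 × 36 ≡ 468 ≡ 38 (mod 43)
Verification: 10 × 38 = 380 = 8 × 43 + 36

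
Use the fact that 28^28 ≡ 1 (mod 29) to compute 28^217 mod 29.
By Fermat: 28^{28} ≡ 1 (mod 29). 217 = 7×28 + 21. So 28^{217} ≡ 28^{21} ≡ 28 (mod 29)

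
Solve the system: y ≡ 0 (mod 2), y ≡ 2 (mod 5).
M = 2 × 5 = 10. M₁ = 5, y₁ ≡ 1 (mod 2). M₂ = 2, y₂ ≡ 3 (mod 5). y = 0×5×1 + 2×2×3 ≡ 2 (mod 10)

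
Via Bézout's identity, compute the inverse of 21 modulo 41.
Extended GCD: 21(2) + 41(-1) = 1. So 21^(-1) ≡ 2 ≡ 2 (mod 41). Verify: 21 × 2 = 42 ≡ 1 (mod 41)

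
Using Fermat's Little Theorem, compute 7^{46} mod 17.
8

By Fermat's Little Theorem, a^(p-1) ≡ 1 (mod p) for prime p and gcd(a, p) = 1
Here p = 17, so 7^16 ≡ 1 (mod 17)
We can reduce the exponent: 46 mod 16 = 14
So 7^46 ≡ 7^14 (mod 17)
Computing: 7^14 mod 17 = 8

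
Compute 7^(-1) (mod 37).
16

Using Extended Euclidean Algorithm:
gcd(7, 37) = 1
Bezout coefficients: 7 × 16 + 37 × -3 = 1
So 7 × 16 ≡ 1 (mod 37)
The inverse is 16 mod 37 = 16
Verification: 7 × 16 = 112 = 3 × 37 + 1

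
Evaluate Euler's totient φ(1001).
720

Prime factorization: 1001 = 7 × 11 × 13
Using the formula φ(n) = n × Π(1 - 1/p) for each prime factor p:
φ(1001) = 1001 × (1 - 1/7) × (1 - 1/11) × (1 - 1/13)
φ(1001) = 720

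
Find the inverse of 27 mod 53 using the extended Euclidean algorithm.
Extended GCD: 27(2) + 53(-1) = 1. So 27^(-1) ≡ 2 ≡ 2 (mod 53). Verify: 27 × 2 = 54 ≡ 1 (mod 53)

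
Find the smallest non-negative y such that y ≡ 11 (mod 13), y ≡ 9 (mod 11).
141

Using the Chinese Remainder Theorem:
M = product of moduli = 143
For equation 1: M_1 = 11, 11 ≡ 11 (mod 13), inverse of 11 mod 13 is 6 (check: 11 × 6 = 66 ≡ 1 (mod 13))
For equation 2: M_2 = 13, 13 ≡ 2 (mod 11), inverse of 13 mod 11 is 6 (check: 2 × 6 = 12 ≡ 1 (mod 11))
Combine: y ≡ Σ r_i×M_i×(M_i⁻¹ mod m_i) = 11×11×6 + 9×13×6 = 726 + 702 = 1428
1428 mod 143 = 141
y ≡ 141 (mod 143)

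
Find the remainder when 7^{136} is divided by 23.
By Fermat: 7^{22} ≡ 1 (mod 23). 136 = 6×22 + 4. So 7^{136} ≡ 7^{4} ≡ 9 (mod 23)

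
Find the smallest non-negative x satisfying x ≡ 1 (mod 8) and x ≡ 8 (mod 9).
M = 8 × 9 = 72. M₁ = 9, y₁ ≡ 1 (mod 8). M₂ = 8, y₂ ≡ 8 (mod 9). x = 1×9×1 + 8×8×8 ≡ 17 (mod 72)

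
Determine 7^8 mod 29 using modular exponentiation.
8 = 8 (binary 1000). Repeated squaring mod 29: 7^1 ≡ 7; 7^2 ≡ 7² = 49 ≡ 20; 7^4 ≡ 20² = 400 ≡ 23; 7^8 ≡ 23² = 529 ≡ 7. So 7^8 ≡ 7 (mod 29).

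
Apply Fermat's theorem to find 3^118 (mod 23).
By Fermat: 3^{22} ≡ 1 (mod 23). 118 = 5×22 + 8. So 3^{118} ≡ 3^{8} ≡ 6 (mod 23)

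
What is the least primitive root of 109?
6

A primitive root g modulo p has order p-1 = 108
Prime divisors of 108: [2, 3]
g is a primitive root iff g^(108/q) ≢ 1 (mod 109) for each prime divisor q
Testing small values:
  g = 2: 2^54 ≡ 108, 2^36 ≡ 1 (mod 109) → 2^36 ≡ 1, not primitive root
  g = 3: 3^54 ≡ 1, 3^36 ≡ 63 (mod 109) → 3^54 ≡ 1, not primitive root
  g = 4: 4^54 ≡ 1, 4^36 ≡ 1 (mod 109) → 4^54 ≡ 1, not primitive root
  g = 5: 5^54 ≡ 1, 5^36 ≡ 63 (mod 109) → 5^54 ≡ 1, not primitive root
  g = 6: 6^54 ≡ 108, 6^36 ≡ 63 (mod 109) → none is 1, primitive root!
The smallest primitive root is 6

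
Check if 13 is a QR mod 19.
By Euler's criterion: 13^{9} ≡ 18 (mod 19). Since this equals -1 (≡ 18), 13 is not a QR.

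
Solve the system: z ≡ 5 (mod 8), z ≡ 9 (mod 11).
M = 8 × 11 = 88. M₁ = 11, y₁ ≡ 3 (mod 8). M₂ = 8, y₂ ≡ 7 (mod 11). z = 5×11×3 + 9×8×7 ≡ 53 (mod 88)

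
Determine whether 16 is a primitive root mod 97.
p - 1 = 96 has prime divisors 2, 3. Check 16^(96/q) mod 97 for each: 16^(96/2) = 16^48 ≡ 1, 16^(96/3) = 16^32 ≡ 35 (mod 97). Since 16^48 ≡ 1 (mod 97), the order of 16 divides 48 (in fact the order is 12) ≠ 96, so it is not a primitive root.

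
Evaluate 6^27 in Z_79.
Using repeated squaring. 27 = 16 + 8 + 2 + 1 (binary 11011). Repeated squaring mod 79: 6^1 ≡ 6; 6^2 ≡ 6² = 36 ≡ 36; 6^4 ≡ 36² = 1296 ≡ 32; 6^8 ≡ 32² = 1024 ≡ 76; 6^16 ≡ 76² = 5776 ≡ 9. Multiply: 6^27 = 6^16 × 6^8 × 6^2 × 6^1 ≡ 9 × 76 × 36 × 6 (mod 79): 9 × 76 = 684 ≡ 52; 52 × 36 = 1872 ≡ 55; 55 × 6 = 330 ≡ 14. So 6^27 ≡ 14 (mod 79).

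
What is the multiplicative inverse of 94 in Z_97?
32

Using Extended Euclidean Algorithm:
gcd(94, 97) = 1
Bezout coefficients: 94 × 32 + 97 × -31 = 1
So 94 × 32 ≡ 1 (mod 97)
The inverse is 32 mod 97 = 32
Verification: 94 × 32 = 3008 = 31 × 97 + 1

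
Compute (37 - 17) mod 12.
8

(37 - 17) = 20
20 mod 12 = 8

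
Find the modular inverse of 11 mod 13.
11^(-1) ≡ 6 (mod 13). Verification: 11 × 6 = 66 ≡ 1 (mod 13)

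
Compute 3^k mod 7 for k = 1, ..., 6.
g^1, g^2, ..., g^{6} mod 7: {3, 2, 6, 4, 5, 1}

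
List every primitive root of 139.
Primitive roots mod 139: {2, 3, 12, 15, 17, 18, 19, 21, 22, 26, 32, 40, 50, 53, 56, 58, 61, 68, 70, 72, 73, 85, 88, 90, 92, 93, 98, 101, 102, 104, 108, 109, 110, 111, 114, 115, 119, 123, 126, 128, 130, 132, 134, 135}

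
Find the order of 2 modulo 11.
Powers of 2 mod 11: 2^1≡2, 2^2≡4, 2^3≡8, 2^4≡5, 2^5≡10, 2^6≡9, 2^7≡7, 2^8≡3, 2^9≡6, 2^10≡1. Order = 10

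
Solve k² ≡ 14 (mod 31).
The square roots of 14 mod 31 are 18 and 13. Verify: 18² = 324 ≡ 14 (mod 31)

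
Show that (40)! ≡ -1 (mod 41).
(40)! mod 41 = 40. Since this equals -1 (mod 41), Wilson confirms 41 is prime.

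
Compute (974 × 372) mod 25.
3

(974 × 372) = 362328
362328 mod 25 = 3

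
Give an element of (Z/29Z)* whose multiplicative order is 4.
12 has order 4 mod 29 since 12^{4} ≡ 1 (mod 29) and no smaller power works.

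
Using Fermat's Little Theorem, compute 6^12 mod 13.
By Fermat's Little Theorem, 6^{12} ≡ 1 (mod 13) since 13 is prime and gcd(6, 13) = 1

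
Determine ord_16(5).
Powers of 5 mod 16: 5^1≡5, 5^2≡9, 5^3≡13, 5^4≡1. Order = 4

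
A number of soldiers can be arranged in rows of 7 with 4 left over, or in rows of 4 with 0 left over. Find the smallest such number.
M = 7 × 4 = 28. M₁ = 4, y₁ ≡ 2 (mod 7). M₂ = 7, y₂ ≡ 3 (mod 4). r = 4×4×2 + 0×7×3 ≡ 4 (mod 28). The smallest positive such number is 4.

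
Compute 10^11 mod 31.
Using repeated squaring. 11 = 8 + 2 + 1 (binary 1011). Repeated squaring mod 31: 10^1 ≡ 10; 10^2 ≡ 10² = 100 ≡ 7; 10^4 ≡ 7² = 49 ≡ 18; 10^8 ≡ 18² = 324 ≡ 14. Multiply: 10^11 = 10^8 × 10^2 × 10^1 ≡ 14 × 7 × 10 (mod 31): 14 × 7 = 98 ≡ 5; 5 × 10 = 50 ≡ 19. So 10^11 ≡ 19 (mod 31).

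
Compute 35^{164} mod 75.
25

Using successive squaring:
Binary expansion of 164: 10100100
Powers of 35 mod 75 (each is the square of the previous):
  35^1 ≡ 35 (mod 75)
  35^2 ≡ 35² = 1225 ≡ 25 (mod 75)
  35^4 ≡ 25² = 625 ≡ 25 (mod 75)
  35^8 ≡ 25² = 625 ≡ 25 (mod 75)
  35^16 ≡ 25² = 625 ≡ 25 (mod 75)
  35^32 ≡ 25² = 625 ≡ 25 (mod 75)
  35^64 ≡ 25² = 625 ≡ 25 (mod 75)
  35^128 ≡ 25² = 625 ≡ 25 (mod 75)
164 = 128 + 32 + 4, so 35^164 = 35^128 × 35^32 × 35^4 ≡ 25 × 25 × 25 (mod 75)
Multiplying step by step:
  25 × 25 = 625 ≡ 25 (mod 75)
  25 × 25 = 625 ≡ 25 (mod 75)
Result: 35^164 ≡ 25 (mod 75)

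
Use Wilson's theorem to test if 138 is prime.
(137)! mod 138 = 0. Since 0 ≢ -1 (mod 138), 138 is not prime.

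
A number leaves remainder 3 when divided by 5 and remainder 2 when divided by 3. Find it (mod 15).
M = 5 × 3 = 15. M₁ = 3, y₁ ≡ 2 (mod 5). M₂ = 5, y₂ ≡ 2 (mod 3). z = 3×3×2 + 2×5×2 ≡ 8 (mod 15)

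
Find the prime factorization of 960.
2^6 × 3 × 5

Divide by primes starting from smallest:
960 ÷ 2 = 480
480 ÷ 2 = 240
240 ÷ 2 = 120
120 ÷ 2 = 60
60 ÷ 2 = 30
30 ÷ 2 = 15
15 ÷ 3 = 5
5 ÷ 5 = 1

960 = 2^6 × 3 × 5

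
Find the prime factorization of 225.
3^2 × 5^2

Divide by primes starting from smallest:
225 ÷ 3 = 75
75 ÷ 3 = 25
25 ÷ 5 = 5
5 ÷ 5 = 1

225 = 3^2 × 5^2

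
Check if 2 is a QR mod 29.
By Euler's criterion: 2^{14} ≡ 28 (mod 29). Since this equals -1 (≡ 28), 2 is not a QR.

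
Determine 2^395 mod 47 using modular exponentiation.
Using Fermat: 2^{46} ≡ 1 (mod 47). 395 ≡ 27 (mod 46). So 2^{395} ≡ 2^{27} ≡ 16 (mod 47)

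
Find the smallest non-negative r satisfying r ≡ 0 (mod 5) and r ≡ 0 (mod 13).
M = 5 × 13 = 65. M₁ = 13, y₁ ≡ 2 (mod 5). M₂ = 5, y₂ ≡ 8 (mod 13). r = 0×13×2 + 0×5×8 ≡ 0 (mod 65)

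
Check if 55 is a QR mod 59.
By Euler's criterion: 55^{29} ≡ 58 (mod 59). Since this equals -1 (≡ 58), 55 is not a QR.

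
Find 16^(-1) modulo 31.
2

Using Extended Euclidean Algorithm:
gcd(16, 31) = 1
Bezout coefficients: 16 × 2 + 31 × -1 = 1
So 16 × 2 ≡ 1 (mod 31)
The inverse is 2 mod 31 = 2
Verification: 16 × 2 = 32 = 1 × 31 + 1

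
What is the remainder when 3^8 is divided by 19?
8 = 8 (binary 1000). Repeated squaring mod 19: 3^1 ≡ 3; 3^2 ≡ 3² = 9 ≡ 9; 3^4 ≡ 9² = 81 ≡ 5; 3^8 ≡ 5² = 25 ≡ 6. So 3^8 ≡ 6 (mod 19).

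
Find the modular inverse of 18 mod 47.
18^(-1) ≡ 34 (mod 47). Verification: 18 × 34 = 612 ≡ 1 (mod 47)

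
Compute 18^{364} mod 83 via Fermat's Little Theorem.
25

By Fermat's Little Theorem, a^(p-1) ≡ 1 (mod p) for prime p and gcd(a, p) = 1
Here p = 83, so 18^82 ≡ 1 (mod 83)
We can reduce the exponent: 364 mod 82 = 36
So 18^364 ≡ 18^36 (mod 83)
Computing: 18^36 mod 83 = 25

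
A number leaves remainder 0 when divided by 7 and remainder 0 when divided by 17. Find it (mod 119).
M = 7 × 17 = 119. M₁ = 17, y₁ ≡ 5 (mod 7). M₂ = 7, y₂ ≡ 5 (mod 17). k = 0×17×5 + 0×7×5 ≡ 0 (mod 119)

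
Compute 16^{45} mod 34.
16

Using successive squaring:
Binary expansion of 45: 101101
Powers of 16 mod 34 (each is the square of the previous):
  16^1 ≡ 16 (mod 34)
  16^2 ≡ 16² = 256 ≡ 18 (mod 34)
  16^4 ≡ 18² = 324 ≡ 18 (mod 34)
  16^8 ≡ 18² = 324 ≡ 18 (mod 34)
  16^16 ≡ 18² = 324 ≡ 18 (mod 34)
  16^32 ≡ 18² = 324 ≡ 18 (mod 34)
45 = 32 + 8 + 4 + 1, so 16^45 = 16^32 × 16^8 × 16^4 × 16^1 ≡ 18 × 18 × 18 × 16 (mod 34)
Multiplying step by step:
  18 × 18 = 324 ≡ 18 (mod 34)
  18 × 18 = 324 ≡ 18 (mod 34)
  18 × 16 = 288 ≡ 16 (mod 34)
Result: 16^45 ≡ 16 (mod 34)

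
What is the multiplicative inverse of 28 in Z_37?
28^(-1) ≡ 4 (mod 37). Verification: 28 × 4 = 112 ≡ 1 (mod 37)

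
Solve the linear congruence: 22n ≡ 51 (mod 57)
36

Since gcd(22, 57) = 1 divides 51, a solution exists.
Multiply both sides by the inverse of 22 mod 57:
  22^(-1) mod 57 = 13
  x ≡ 13 × 51 ≡ 663 ≡ 36 (mod 57)
Verification: 22 × 36 = 792 = 13 × 57 + 51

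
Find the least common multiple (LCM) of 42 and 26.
546

First find GCD(42, 26) using the Euclidean algorithm:
42 = 1 × 26 + 16
26 = 1 × 16 + 10
16 = 1 × 10 + 6
10 = 1 × 6 + 4
6 = 1 × 4 + 2
4 = 2 × 2 + 0
GCD(42, 26) = 2

LCM formula: LCM(a, b) = (a × b) / GCD(a, b)
LCM(42, 26) = (42 × 26) / 2
LCM(42, 26) = 1092 / 2
LCM(42, 26) = 546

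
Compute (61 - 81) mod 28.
8

(61 - 81) = -20
-20 mod 28 = 8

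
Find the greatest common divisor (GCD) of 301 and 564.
1

Using the Euclidean algorithm:
301 = 0 × 564 + 301
564 = 1 × 301 + 263
301 = 1 × 263 + 38
263 = 6 × 38 + 35
38 = 1 × 35 + 3
35 = 11 × 3 + 2
3 = 1 × 2 + 1
2 = 2 × 1 + 0

GCD(301, 564) = 1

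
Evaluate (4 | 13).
(4/13) = 4^{6} mod 13 = 1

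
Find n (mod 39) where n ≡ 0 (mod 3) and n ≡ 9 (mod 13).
M = 3 × 13 = 39. M₁ = 13, y₁ ≡ 1 (mod 3). M₂ = 3, y₂ ≡ 9 (mod 13). n = 0×13×1 + 9×3×9 ≡ 9 (mod 39)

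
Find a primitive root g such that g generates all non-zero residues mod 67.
p - 1 = 66 has prime divisors 2, 3, 11. h is a primitive root mod 67 iff h^(66/q) ≢ 1 (mod 67) for each such q.
h = 2: 2^33 ≡ 66, 2^22 ≡ 37, 2^6 ≡ 64 (mod 67); none is 1, so 2 has order 66 and is a primitive root.
The smallest primitive root mod 67 is g = 2.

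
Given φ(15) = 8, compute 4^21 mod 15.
By Euler: 4^{8} ≡ 1 (mod 15) since gcd(4, 15) = 1. 21 = 2×8 + 5. So 4^{21} ≡ 4^{5} ≡ 4 (mod 15)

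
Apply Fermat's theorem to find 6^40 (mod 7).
By Fermat: 6^{6} ≡ 1 (mod 7). 40 = 6×6 + 4. So 6^{40} ≡ 6^{4} ≡ 1 (mod 7)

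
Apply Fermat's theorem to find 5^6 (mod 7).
By Fermat's Little Theorem, 5^{6} ≡ 1 (mod 7) since 7 is prime and gcd(5, 7) = 1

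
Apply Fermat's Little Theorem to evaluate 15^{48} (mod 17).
1

By Fermat's Little Theorem, a^(p-1) ≡ 1 (mod p) for prime p and gcd(a, p) = 1
Here p = 17, so 15^16 ≡ 1 (mod 17)
We can reduce the exponent: 48 mod 16 = 0
So 15^48 ≡ 15^0 (mod 17)
Computing: 15^0 mod 17 = 1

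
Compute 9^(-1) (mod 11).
9^(-1) ≡ 5 (mod 11). Verification: 9 × 5 = 45 ≡ 1 (mod 11)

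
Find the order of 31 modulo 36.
Powers of 31 mod 36: 31^1≡31, 31^2≡25, 31^3≡19, 31^4≡13, 31^5≡7, 31^6≡1. Order = 6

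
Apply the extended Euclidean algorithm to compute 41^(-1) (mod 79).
Extended GCD: 41(27) + 79(-14) = 1. So 41^(-1) ≡ 27 ≡ 27 (mod 79). Verify: 41 × 27 = 1107 ≡ 1 (mod 79)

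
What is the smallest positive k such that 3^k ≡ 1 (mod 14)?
Powers of 3 mod 14: 3^1≡3, 3^2≡9, 3^3≡13, 3^4≡11, 3^5≡5, 3^6≡1. Order = 6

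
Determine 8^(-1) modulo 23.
8^(-1) ≡ 3 (mod 23). Verification: 8 × 3 = 24 ≡ 1 (mod 23)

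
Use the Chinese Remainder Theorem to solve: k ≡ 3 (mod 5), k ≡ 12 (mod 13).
38

Using the Chinese Remainder Theorem:
M = product of moduli = 65
For equation 1: M_1 = 13, 13 ≡ 3 (mod 5), inverse of 13 mod 5 is 2 (check: 3 × 2 = 6 ≡ 1 (mod 5))
For equation 2: M_2 = 5, 5 ≡ 5 (mod 13), inverse of 5 mod 13 is 8 (check: 5 × 8 = 40 ≡ 1 (mod 13))
Combine: k ≡ Σ r_i×M_i×(M_i⁻¹ mod m_i) = 3×13×2 + 12×5×8 = 78 + 480 = 558
558 mod 65 = 38
k ≡ 38 (mod 65)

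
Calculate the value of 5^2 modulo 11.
2 = 2 (binary 10). Repeated squaring mod 11: 5^1 ≡ 5; 5^2 ≡ 5² = 25 ≡ 3. So 5^2 ≡ 3 (mod 11).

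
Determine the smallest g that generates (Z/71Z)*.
7

A primitive root g modulo p has order p-1 = 70
Prime divisors of 70: [2, 5, 7]
g is a primitive root iff g^(70/q) ≢ 1 (mod 71) for each prime divisor q
Testing small values:
  g = 2: 2^35 ≡ 1, 2^14 ≡ 54, 2^10 ≡ 30 (mod 71) → 2^35 ≡ 1, not primitive root
  g = 3: 3^35 ≡ 1, 3^14 ≡ 54, 3^10 ≡ 48 (mod 71) → 3^35 ≡ 1, not primitive root
  g = 4: 4^35 ≡ 1, 4^14 ≡ 5, 4^10 ≡ 48 (mod 71) → 4^35 ≡ 1, not primitive root
  g = 5: 5^35 ≡ 1, 5^14 ≡ 57, 5^10 ≡ 1 (mod 71) → 5^35 ≡ 1, not primitive root
  g = 6: 6^35 ≡ 1, 6^14 ≡ 5, 6^10 ≡ 20 (mod 71) → 6^35 ≡ 1, not primitive root
  g = 7: 7^35 ≡ 70, 7^14 ≡ 54, 7^10 ≡ 45 (mod 71) → none is 1, primitive root!
The smallest primitive root is 7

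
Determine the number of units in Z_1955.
1408

Prime factorization: 1955 = 5 × 17 × 23
Using the formula φ(n) = n × Π(1 - 1/p) for each prime factor p:
φ(1955) = 1955 × (1 - 1/5) × (1 - 1/17) × (1 - 1/23)
φ(1955) = 1408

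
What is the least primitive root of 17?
3

A primitive root g modulo p has order p-1 = 16
Prime divisors of 16: [2]
g is a primitive root iff g^(16/q) ≢ 1 (mod 17) for each prime divisor q
Testing small values:
  g = 2: 2^8 ≡ 1 (mod 17) → 2^8 ≡ 1, not primitive root
  g = 3: 3^8 ≡ 16 (mod 17) → none is 1, primitive root!
The smallest primitive root is 3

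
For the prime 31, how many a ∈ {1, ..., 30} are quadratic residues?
For prime 31, there are (p-1)/2 = (31-1)/2 = 15 quadratic residues (excluding 0).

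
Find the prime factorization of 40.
2^3 × 5

Divide by primes starting from smallest:
40 ÷ 2 = 20
20 ÷ 2 = 10
10 ÷ 2 = 5
5 ÷ 5 = 1

40 = 2^3 × 5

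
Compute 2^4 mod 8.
4 = 4 (binary 100). Repeated squaring mod 8: 2^1 ≡ 2; 2^2 ≡ 2² = 4 ≡ 4; 2^4 ≡ 4² = 16 ≡ 0. So 2^4 ≡ 0 (mod 8).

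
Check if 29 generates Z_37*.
p - 1 = 36 has prime divisors 2, 3. Check 29^(36/q) mod 37 for each: 29^(36/2) = 29^18 ≡ 36, 29^(36/3) = 29^12 ≡ 1 (mod 37). Since 29^12 ≡ 1 (mod 37), the order of 29 divides 12 (in fact the order is 12) ≠ 36, so it is not a primitive root.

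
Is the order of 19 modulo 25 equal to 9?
No, the actual order is 10, not 9.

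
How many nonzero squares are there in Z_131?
For prime 131, there are (p-1)/2 = (131-1)/2 = 65 quadratic residues (excluding 0).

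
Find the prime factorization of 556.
2^2 × 139

Divide by primes starting from smallest:
556 ÷ 2 = 278
278 ÷ 2 = 139
139 ÷ 139 = 1

556 = 2^2 × 139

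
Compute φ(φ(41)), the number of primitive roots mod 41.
Number of primitive roots mod 41 = φ(40) = 16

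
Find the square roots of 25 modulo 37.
The square roots of 25 mod 37 are 5 and 32. Verify: 5² = 25 ≡ 25 (mod 37)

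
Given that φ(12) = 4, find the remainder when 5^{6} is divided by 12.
By Euler: 5^{4} ≡ 1 (mod 12) since gcd(5, 12) = 1. 6 = 1×4 + 2. So 5^{6} ≡ 5^{2} ≡ 1 (mod 12)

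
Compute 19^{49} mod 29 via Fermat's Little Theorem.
17

By Fermat's Little Theorem, a^(p-1) ≡ 1 (mod p) for prime p and gcd(a, p) = 1
Here p = 29, so 19^28 ≡ 1 (mod 29)
We can reduce the exponent: 49 mod 28 = 21
So 19^49 ≡ 19^21 (mod 29)
Computing: 19^21 mod 29 = 17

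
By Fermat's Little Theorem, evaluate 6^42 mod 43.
By Fermat's Little Theorem, 6^{42} ≡ 1 (mod 43) since 43 is prime and gcd(6, 43) = 1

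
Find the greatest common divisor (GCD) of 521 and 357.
1

Using the Euclidean algorithm:
521 = 1 × 357 + 164
357 = 2 × 164 + 29
164 = 5 × 29 + 19
29 = 1 × 19 + 10
19 = 1 × 10 + 9
10 = 1 × 9 + 1
9 = 9 × 1 + 0

GCD(521, 357) = 1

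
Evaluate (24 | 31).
(24/31) = 24^{15} mod 31 = -1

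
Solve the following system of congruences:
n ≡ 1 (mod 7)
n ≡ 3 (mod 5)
8

Using the Chinese Remainder Theorem:
M = product of moduli = 35
For equation 1: M_1 = 5, 5 ≡ 5 (mod 7), inverse of 5 mod 7 is 3 (check: 5 × 3 = 15 ≡ 1 (mod 7))
For equation 2: M_2 = 7, 7 ≡ 2 (mod 5), inverse of 7 mod 5 is 3 (check: 2 × 3 = 6 ≡ 1 (mod 5))
Combine: n ≡ Σ r_i×M_i×(M_i⁻¹ mod m_i) = 1×5×3 + 3×7×3 = 15 + 63 = 78
78 mod 35 = 8
n ≡ 8 (mod 35)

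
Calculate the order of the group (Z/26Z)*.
12

Prime factorization: 26 = 2 × 13
Using the formula φ(n) = n × Π(1 - 1/p) for each prime factor p:
φ(26) = 26 × (1 - 1/2) × (1 - 1/13)
φ(26) = 12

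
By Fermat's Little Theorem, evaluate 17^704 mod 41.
By Fermat: 17^{40} ≡ 1 (mod 41). 704 ≡ 24 (mod 40). So 17^{704} ≡ 17^{24} ≡ 37 (mod 41)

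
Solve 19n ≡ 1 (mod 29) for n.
19^(-1) ≡ 26 (mod 29). Verification: 19 × 26 = 494 ≡ 1 (mod 29)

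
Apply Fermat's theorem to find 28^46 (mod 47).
By Fermat's Little Theorem, 28^{46} ≡ 1 (mod 47) since 47 is prime and gcd(28, 47) = 1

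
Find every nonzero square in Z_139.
QRs mod 139: {1, 4, 5, 6, 7, 9, 11, 13, 16, 20, 24, 25, 28, 29, 30, 31, 34, 35, 36, 37, 38, 41, 42, 44, 45, 46, 47, 49, 51, 52, 54, 55, 57, 63, 64, 65, 66, 67, 69, 71, 77, 78, 79, 80, 81, 83, 86, 89, 91, 96, 99, 100, 106, 107, 112, 113, 116, 117, 118, 120, 121, 122, 124, 125, 127, 129, 131, 136, 137}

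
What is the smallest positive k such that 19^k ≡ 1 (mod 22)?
Powers of 19 mod 22: 19^1≡19, 19^2≡9, 19^3≡17, 19^4≡15, 19^5≡21, 19^6≡3, 19^7≡13, 19^8≡5, 19^9≡7, 19^10≡1. Order = 10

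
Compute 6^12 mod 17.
Using repeated squaring. 12 = 8 + 4 (binary 1100). Repeated squaring mod 17: 6^1 ≡ 6; 6^2 ≡ 6² = 36 ≡ 2; 6^4 ≡ 2² = 4 ≡ 4; 6^8 ≡ 4² = 16 ≡ 16. Multiply: 6^12 = 6^8 × 6^4 ≡ 16 × 4 (mod 17): 16 × 4 = 64 ≡ 13. So 6^12 ≡ 13 (mod 17).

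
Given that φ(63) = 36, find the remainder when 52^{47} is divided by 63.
By Euler: 52^{36} ≡ 1 (mod 63) since gcd(52, 63) = 1. 47 = 1×36 + 11. So 52^{47} ≡ 52^{11} ≡ 40 (mod 63)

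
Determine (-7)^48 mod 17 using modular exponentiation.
Using Fermat: (-7)^{16} ≡ 1 (mod 17). 48 ≡ 0 (mod 16). So (-7)^{48} ≡ (-7)^{0} ≡ 1 (mod 17)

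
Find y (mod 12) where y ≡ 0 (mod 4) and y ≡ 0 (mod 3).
M = 4 × 3 = 12. M₁ = 3, y₁ ≡ 3 (mod 4). M₂ = 4, y₂ ≡ 1 (mod 3). y = 0×3×3 + 0×4×1 ≡ 0 (mod 12)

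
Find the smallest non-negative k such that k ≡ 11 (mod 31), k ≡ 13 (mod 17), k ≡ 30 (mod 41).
4909

Using the Chinese Remainder Theorem:
M = product of moduli = 21607
For equation 1: M_1 = 697, 697 ≡ 15 (mod 31), inverse of 697 mod 31 is 29 (check: 15 × 29 = 435 ≡ 1 (mod 31))
For equation 2: M_2 = 1271, 1271 ≡ 13 (mod 17), inverse of 1271 mod 17 is 4 (check: 13 × 4 = 52 ≡ 1 (mod 17))
For equation 3: M_3 = 527, 527 ≡ 35 (mod 41), inverse of 527 mod 41 is 34 (check: 35 × 34 = 1190 ≡ 1 (mod 41))
Combine: k ≡ Σ r_i×M_i×(M_i⁻¹ mod m_i) = 11×697×29 + 13×1271×4 + 30×527×34 = 222343 + 66092 + 537540 = 825975
825975 mod 21607 = 4909
k ≡ 4909 (mod 21607)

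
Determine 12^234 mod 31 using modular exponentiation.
Using Fermat: 12^{30} ≡ 1 (mod 31). 234 ≡ 24 (mod 30). So 12^{234} ≡ 12^{24} ≡ 16 (mod 31)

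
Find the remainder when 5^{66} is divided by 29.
By Fermat: 5^{28} ≡ 1 (mod 29). 66 = 2×28 + 10. So 5^{66} ≡ 5^{10} ≡ 20 (mod 29)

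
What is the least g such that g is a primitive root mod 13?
p - 1 = 12 has prime divisors 2, 3. h is a primitive root mod 13 iff h^(12/q) ≢ 1 (mod 13) for each such q.
h = 2: 2^6 ≡ 12, 2^4 ≡ 3 (mod 13); none is 1, so 2 has order 12 and is a primitive root.
The smallest primitive root mod 13 is g = 2.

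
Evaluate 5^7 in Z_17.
7 = 4 + 2 + 1 (binary 111). Repeated squaring mod 17: 5^1 ≡ 5; 5^2 ≡ 5² = 25 ≡ 8; 5^4 ≡ 8² = 64 ≡ 13. Multiply: 5^7 = 5^4 × 5^2 × 5^1 ≡ 13 × 8 × 5 (mod 17): 13 × 8 = 104 ≡ 2; 2 × 5 = 10 ≡ 10. So 5^7 ≡ 10 (mod 17).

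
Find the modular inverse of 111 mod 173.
111^(-1) ≡ 53 (mod 173). Verification: 111 × 53 = 5883 ≡ 1 (mod 173)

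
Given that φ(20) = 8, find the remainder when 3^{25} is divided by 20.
By Euler: 3^{8} ≡ 1 (mod 20) since gcd(3, 20) = 1. 25 = 3×8 + 1. So 3^{25} ≡ 3^{1} ≡ 3 (mod 20)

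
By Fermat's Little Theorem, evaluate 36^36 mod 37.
By Fermat's Little Theorem, 36^{36} ≡ 1 (mod 37) since 37 is prime and gcd(36, 37) = 1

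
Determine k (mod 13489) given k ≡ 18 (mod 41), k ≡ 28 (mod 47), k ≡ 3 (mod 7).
6373

Using the Chinese Remainder Theorem:
M = product of moduli = 13489
For equation 1: M_1 = 329, 329 ≡ 1 (mod 41), inverse of 329 mod 41 is 1 (check: 1 × 1 = 1 ≡ 1 (mod 41))
For equation 2: M_2 = 287, 287 ≡ 5 (mod 47), inverse of 287 mod 47 is 19 (check: 5 × 19 = 95 ≡ 1 (mod 47))
For equation 3: M_3 = 1927, 1927 ≡ 2 (mod 7), inverse of 1927 mod 7 is 4 (check: 2 × 4 = 8 ≡ 1 (mod 7))
Combine: k ≡ Σ r_i×M_i×(M_i⁻¹ mod m_i) = 18×329×1 + 28×287×19 + 3×1927×4 = 5922 + 152684 + 23124 = 181730
181730 mod 13489 = 6373
k ≡ 6373 (mod 13489)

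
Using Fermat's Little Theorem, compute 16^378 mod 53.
By Fermat: 16^{52} ≡ 1 (mod 53). 378 ≡ 14 (mod 52). So 16^{378} ≡ 16^{14} ≡ 16 (mod 53)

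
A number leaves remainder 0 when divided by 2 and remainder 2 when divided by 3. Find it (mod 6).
M = 2 × 3 = 6. M₁ = 3, y₁ ≡ 1 (mod 2). M₂ = 2, y₂ ≡ 2 (mod 3). r = 0×3×1 + 2×2×2 ≡ 2 (mod 6)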